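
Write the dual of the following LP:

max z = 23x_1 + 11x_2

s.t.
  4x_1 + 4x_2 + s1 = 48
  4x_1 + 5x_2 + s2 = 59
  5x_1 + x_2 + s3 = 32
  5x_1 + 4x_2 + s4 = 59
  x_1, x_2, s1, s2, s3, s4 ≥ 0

Primal max cᵀx s.t. Ax ≤ b, x ≥ 0  →  Dual min bᵀy s.t. Aᵀy ≥ c, y ≥ 0.

Minimize: z = 48y1 + 59y2 + 32y3 + 59y4

Subject to:
  4y1 + 4y2 + 5y3 + 5y4 ≥ 23
  4y1 + 5y2 + y3 + 4y4 ≥ 11
  y1, y2, y3, y4 ≥ 0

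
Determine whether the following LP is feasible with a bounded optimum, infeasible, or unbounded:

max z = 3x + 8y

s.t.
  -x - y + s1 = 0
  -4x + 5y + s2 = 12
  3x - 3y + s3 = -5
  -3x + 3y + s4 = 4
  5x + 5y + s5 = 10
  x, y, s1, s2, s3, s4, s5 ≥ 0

Infeasible (no feasible solution exists)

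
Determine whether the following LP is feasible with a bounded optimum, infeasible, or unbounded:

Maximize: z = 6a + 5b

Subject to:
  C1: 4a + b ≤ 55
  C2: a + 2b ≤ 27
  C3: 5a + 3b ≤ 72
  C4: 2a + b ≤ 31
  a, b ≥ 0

Feasible with a bounded optimal solution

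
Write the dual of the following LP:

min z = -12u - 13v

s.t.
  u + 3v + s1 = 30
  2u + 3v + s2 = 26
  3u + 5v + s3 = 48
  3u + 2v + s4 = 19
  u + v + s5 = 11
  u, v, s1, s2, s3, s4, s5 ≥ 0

Primal min cᵀx s.t. Ax ≤ b, x ≥ 0  →  Dual max −bᵀy s.t. Aᵀy ≥ −c, y ≥ 0.

Maximize: z = -30y1 - 26y2 - 48y3 - 19y4 - 11y5

Subject to:
  y1 + 2y2 + 3y3 + 3y4 + y5 ≥ 12
  3y1 + 3y2 + 5y3 + 2y4 + y5 ≥ 13
  y1, y2, y3, y4, y5 ≥ 0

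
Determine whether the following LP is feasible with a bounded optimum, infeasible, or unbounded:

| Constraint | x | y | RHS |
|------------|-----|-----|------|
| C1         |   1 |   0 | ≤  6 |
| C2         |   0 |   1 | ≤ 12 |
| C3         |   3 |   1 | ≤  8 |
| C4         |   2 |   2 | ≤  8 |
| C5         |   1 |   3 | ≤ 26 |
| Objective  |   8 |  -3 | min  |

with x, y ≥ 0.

Feasible with a bounded optimal solution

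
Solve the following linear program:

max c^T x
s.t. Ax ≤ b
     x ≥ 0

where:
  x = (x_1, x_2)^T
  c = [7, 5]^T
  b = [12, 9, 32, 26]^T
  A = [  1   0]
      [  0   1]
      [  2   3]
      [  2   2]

Evaluate the objective at each vertex of the feasible region:
  z(0, 0) = 0
  z(12, 0) = 84
  z(12, 1) = 89  ←
  z(7, 6) = 79
  z(2.5, 9) = 62.5
  z(0, 9) = 45
The maximum is at x_1 = 12, x_2 = 1.

x_1 = 12, x_2 = 1, z = 89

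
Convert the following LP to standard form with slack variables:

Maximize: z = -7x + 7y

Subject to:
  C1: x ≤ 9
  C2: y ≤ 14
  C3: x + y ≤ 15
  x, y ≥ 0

max z = -7x + 7y

s.t.
  x + s1 = 9
  y + s2 = 14
  x + y + s3 = 15
  x, y, s1, s2, s3 ≥ 0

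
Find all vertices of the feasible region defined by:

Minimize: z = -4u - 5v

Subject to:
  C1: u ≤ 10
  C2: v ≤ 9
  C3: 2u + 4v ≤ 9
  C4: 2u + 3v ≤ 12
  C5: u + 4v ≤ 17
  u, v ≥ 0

(0, 0), (4.5, 0), (0, 2.25)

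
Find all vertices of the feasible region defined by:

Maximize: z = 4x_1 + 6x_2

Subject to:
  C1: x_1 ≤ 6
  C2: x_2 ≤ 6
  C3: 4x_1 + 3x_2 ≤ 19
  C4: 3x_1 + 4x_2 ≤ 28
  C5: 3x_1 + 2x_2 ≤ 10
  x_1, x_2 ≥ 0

(0, 0), (3.333, 0), (0, 5)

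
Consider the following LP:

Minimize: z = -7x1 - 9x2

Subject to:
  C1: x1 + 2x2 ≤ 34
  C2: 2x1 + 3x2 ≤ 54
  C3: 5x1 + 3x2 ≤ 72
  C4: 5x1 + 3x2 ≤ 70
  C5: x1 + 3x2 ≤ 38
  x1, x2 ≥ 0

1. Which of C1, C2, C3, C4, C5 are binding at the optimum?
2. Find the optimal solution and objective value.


1. C4, C5
2. x1 = 8, x2 = 10, z = -146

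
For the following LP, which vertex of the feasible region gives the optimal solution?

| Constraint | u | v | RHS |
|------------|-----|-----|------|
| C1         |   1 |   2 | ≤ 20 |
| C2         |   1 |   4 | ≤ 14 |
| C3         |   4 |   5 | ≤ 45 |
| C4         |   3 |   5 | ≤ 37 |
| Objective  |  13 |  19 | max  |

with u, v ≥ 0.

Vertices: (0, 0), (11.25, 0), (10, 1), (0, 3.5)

Evaluate the objective at each vertex of the feasible region:
  z(0, 0) = 0
  z(11.25, 0) = 146.2
  z(10, 1) = 149  ←
  z(0, 3.5) = 66.5
The maximum is at u = 10, v = 1.

(10, 1)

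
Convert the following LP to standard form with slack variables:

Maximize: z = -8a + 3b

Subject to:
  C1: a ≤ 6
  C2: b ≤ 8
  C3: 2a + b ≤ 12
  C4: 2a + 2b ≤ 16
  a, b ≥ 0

max z = -8a + 3b

s.t.
  a + s1 = 6
  b + s2 = 8
  2a + b + s3 = 12
  2a + 2b + s4 = 16
  a, b, s1, s2, s3, s4 ≥ 0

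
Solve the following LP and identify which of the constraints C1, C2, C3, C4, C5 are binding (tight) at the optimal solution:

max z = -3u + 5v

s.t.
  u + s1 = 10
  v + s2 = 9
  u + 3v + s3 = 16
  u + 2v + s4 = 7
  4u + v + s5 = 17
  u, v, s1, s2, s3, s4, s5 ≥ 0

At u = 0, v = 3.5, compute slack b - a·x for each constraint:
  C1: 10 − 0 = 10  (slack)
  C2: 9 − 3.5 = 5.5  (slack)
  C3: 16 − 10.5 = 5.5  (slack)
  C4: 7 − 7 = 0  (binding)
  C5: 17 − 3.5 = 13.5  (slack)

Optimal: u = 0, v = 3.5
Binding: C4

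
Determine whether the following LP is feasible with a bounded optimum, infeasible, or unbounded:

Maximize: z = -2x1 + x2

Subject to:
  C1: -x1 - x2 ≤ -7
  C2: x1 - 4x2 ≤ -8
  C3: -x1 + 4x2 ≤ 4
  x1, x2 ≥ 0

Infeasible (no feasible solution exists)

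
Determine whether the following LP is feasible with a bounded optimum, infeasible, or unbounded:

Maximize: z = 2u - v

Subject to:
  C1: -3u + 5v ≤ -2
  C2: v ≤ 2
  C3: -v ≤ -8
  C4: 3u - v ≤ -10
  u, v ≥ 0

Infeasible (no feasible solution exists)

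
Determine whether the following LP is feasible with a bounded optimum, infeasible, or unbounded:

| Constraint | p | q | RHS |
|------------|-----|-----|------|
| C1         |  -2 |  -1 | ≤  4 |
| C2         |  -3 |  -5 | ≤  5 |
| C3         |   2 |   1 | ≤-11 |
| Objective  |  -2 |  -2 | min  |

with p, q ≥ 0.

Infeasible (no feasible solution exists)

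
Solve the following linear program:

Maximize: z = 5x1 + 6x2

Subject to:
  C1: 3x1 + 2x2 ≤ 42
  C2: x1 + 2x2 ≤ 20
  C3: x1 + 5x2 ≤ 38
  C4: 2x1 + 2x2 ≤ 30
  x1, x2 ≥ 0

Evaluate the objective at each vertex of the feasible region:
  z(0, 0) = 0
  z(14, 0) = 70
  z(12, 3) = 78
  z(10, 5) = 80  ←
  z(8, 6) = 76
  z(0, 7.6) = 45.6
The maximum is at x1 = 10, x2 = 5.

x1 = 10, x2 = 5, z = 80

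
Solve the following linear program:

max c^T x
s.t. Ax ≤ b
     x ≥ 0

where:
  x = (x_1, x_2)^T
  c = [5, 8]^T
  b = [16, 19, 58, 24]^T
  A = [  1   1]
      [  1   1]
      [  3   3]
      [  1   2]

Evaluate the objective at each vertex of the feasible region:
  z(0, 0) = 0
  z(16, 0) = 80
  z(8, 8) = 104  ←
  z(0, 12) = 96
The maximum is at x_1 = 8, x_2 = 8.

x_1 = 8, x_2 = 8, z = 104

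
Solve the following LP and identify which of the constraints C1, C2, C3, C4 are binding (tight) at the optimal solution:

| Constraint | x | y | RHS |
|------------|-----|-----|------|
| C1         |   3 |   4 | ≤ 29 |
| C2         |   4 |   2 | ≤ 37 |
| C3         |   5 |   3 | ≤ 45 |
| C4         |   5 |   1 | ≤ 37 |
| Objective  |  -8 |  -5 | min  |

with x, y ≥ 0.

At x = 7, y = 2, compute slack b - a·x for each constraint:
  C1: 29 − 29 = 0  (binding)
  C2: 37 − 32 = 5  (slack)
  C3: 45 − 41 = 4  (slack)
  C4: 37 − 37 = 0  (binding)

Optimal: x = 7, y = 2
Binding: C1, C4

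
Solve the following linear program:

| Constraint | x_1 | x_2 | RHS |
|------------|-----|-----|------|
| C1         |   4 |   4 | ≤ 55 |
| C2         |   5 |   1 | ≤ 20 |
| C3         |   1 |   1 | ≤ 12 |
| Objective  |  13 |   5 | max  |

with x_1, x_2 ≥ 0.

Evaluate the objective at each vertex of the feasible region:
  z(0, 0) = 0
  z(4, 0) = 52
  z(2, 10) = 76  ←
  z(0, 12) = 60
The maximum is at x_1 = 2, x_2 = 10.

x_1 = 2, x_2 = 10, z = 76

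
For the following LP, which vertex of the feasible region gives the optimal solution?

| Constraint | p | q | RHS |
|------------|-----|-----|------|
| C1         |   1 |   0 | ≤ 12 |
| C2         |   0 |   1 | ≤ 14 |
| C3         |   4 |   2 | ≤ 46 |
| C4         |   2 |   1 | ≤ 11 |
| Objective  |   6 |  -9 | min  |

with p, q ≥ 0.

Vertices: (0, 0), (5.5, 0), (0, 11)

Evaluate the objective at each vertex of the feasible region:
  z(0, 0) = 0
  z(5.5, 0) = 33
  z(0, 11) = -99  ←
The minimum is at p = 0, q = 11.

(0, 11)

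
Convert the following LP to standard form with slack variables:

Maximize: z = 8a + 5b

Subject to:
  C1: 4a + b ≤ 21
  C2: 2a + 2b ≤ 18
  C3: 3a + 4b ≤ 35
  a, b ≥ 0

max z = 8a + 5b

s.t.
  4a + b + s1 = 21
  2a + 2b + s2 = 18
  3a + 4b + s3 = 35
  a, b, s1, s2, s3 ≥ 0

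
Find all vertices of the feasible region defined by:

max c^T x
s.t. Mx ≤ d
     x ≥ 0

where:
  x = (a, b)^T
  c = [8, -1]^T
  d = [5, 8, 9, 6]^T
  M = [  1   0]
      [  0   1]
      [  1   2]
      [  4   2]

(0, 0), (1.5, 0), (0, 3)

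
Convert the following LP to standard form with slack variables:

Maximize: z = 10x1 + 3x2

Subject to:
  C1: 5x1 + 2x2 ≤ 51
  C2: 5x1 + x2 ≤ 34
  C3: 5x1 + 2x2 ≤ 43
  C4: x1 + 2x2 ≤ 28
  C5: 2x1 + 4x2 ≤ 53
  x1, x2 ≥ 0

max z = 10x1 + 3x2

s.t.
  5x1 + 2x2 + s1 = 51
  5x1 + x2 + s2 = 34
  5x1 + 2x2 + s3 = 43
  x1 + 2x2 + s4 = 28
  2x1 + 4x2 + s5 = 53
  x1, x2, s1, s2, s3, s4, s5 ≥ 0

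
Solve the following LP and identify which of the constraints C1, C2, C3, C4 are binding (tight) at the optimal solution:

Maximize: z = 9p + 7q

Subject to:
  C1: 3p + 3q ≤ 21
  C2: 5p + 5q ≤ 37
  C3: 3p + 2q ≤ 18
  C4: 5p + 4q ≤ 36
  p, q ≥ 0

At p = 4, q = 3, compute slack b - a·x for each constraint:
  C1: 21 − 21 = 0  (binding)
  C2: 37 − 35 = 2  (slack)
  C3: 18 − 18 = 0  (binding)
  C4: 36 − 32 = 4  (slack)

Optimal: p = 4, q = 3
Binding: C1, C3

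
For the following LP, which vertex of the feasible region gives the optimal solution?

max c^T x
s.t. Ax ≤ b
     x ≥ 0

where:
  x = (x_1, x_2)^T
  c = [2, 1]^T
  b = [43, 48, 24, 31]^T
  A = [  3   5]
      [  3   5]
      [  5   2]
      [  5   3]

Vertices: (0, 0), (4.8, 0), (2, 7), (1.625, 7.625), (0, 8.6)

Evaluate the objective at each vertex of the feasible region:
  z(0, 0) = 0
  z(4.8, 0) = 9.6
  z(2, 7) = 11  ←
  z(1.625, 7.625) = 10.88
  z(0, 8.6) = 8.6
The maximum is at x_1 = 2, x_2 = 7.

(2, 7)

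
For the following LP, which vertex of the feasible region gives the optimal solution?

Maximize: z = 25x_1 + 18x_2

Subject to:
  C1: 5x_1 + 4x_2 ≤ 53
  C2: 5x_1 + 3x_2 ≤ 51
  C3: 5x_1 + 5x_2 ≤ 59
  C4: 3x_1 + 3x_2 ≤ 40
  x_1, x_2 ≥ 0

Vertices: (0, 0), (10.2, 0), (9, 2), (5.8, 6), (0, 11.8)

Evaluate the objective at each vertex of the feasible region:
  z(0, 0) = 0
  z(10.2, 0) = 255
  z(9, 2) = 261  ←
  z(5.8, 6) = 253
  z(0, 11.8) = 212.4
The maximum is at x_1 = 9, x_2 = 2.

(9, 2)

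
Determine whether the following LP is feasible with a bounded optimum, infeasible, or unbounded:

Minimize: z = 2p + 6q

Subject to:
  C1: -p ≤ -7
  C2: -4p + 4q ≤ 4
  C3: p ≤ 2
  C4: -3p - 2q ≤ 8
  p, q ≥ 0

Infeasible (no feasible solution exists)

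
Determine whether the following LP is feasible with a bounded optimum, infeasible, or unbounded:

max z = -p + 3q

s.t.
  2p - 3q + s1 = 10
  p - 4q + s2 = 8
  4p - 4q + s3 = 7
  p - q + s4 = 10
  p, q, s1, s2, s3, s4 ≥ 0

Unbounded (objective can increase without bound)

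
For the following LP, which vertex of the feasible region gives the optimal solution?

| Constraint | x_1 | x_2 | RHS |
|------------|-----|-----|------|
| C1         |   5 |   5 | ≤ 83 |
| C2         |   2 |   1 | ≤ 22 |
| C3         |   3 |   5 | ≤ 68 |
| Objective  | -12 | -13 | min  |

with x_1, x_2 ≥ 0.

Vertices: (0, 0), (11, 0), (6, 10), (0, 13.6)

Evaluate the objective at each vertex of the feasible region:
  z(0, 0) = 0
  z(11, 0) = -132
  z(6, 10) = -202  ←
  z(0, 13.6) = -176.8
The minimum is at x_1 = 6, x_2 = 10.

(6, 10)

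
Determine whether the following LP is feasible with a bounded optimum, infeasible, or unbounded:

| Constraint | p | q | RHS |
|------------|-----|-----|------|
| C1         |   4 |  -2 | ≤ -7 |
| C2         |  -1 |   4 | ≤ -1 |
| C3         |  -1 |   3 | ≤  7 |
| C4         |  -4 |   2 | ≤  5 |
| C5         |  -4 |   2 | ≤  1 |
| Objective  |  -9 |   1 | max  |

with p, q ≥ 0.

Infeasible (no feasible solution exists)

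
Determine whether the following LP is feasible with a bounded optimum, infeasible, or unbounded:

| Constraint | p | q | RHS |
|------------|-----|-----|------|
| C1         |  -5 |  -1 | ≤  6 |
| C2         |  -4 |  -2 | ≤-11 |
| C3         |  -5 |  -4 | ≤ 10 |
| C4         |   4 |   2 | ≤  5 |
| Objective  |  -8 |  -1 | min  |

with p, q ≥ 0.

Infeasible (no feasible solution exists)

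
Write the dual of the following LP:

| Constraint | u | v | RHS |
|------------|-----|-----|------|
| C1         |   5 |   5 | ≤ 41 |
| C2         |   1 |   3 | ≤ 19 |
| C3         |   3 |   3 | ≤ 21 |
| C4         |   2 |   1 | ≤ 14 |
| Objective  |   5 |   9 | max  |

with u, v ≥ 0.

Primal max cᵀx s.t. Ax ≤ b, x ≥ 0  →  Dual min bᵀy s.t. Aᵀy ≥ c, y ≥ 0.

Minimize: z = 41y1 + 19y2 + 21y3 + 14y4

Subject to:
  5y1 + y2 + 3y3 + 2y4 ≥ 5
  5y1 + 3y2 + 3y3 + y4 ≥ 9
  y1, y2, y3, y4 ≥ 0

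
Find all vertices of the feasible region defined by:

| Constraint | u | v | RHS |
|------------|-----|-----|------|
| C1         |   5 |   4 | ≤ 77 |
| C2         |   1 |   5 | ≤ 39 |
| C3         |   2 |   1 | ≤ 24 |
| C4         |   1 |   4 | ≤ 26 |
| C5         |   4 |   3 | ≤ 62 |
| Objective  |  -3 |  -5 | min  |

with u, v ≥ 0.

(0, 0), (12, 0), (10, 4), (0, 6.5)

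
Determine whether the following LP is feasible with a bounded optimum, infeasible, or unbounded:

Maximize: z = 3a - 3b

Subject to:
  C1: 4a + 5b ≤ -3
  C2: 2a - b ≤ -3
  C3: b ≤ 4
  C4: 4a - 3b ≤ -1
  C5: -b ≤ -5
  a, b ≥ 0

Infeasible (no feasible solution exists)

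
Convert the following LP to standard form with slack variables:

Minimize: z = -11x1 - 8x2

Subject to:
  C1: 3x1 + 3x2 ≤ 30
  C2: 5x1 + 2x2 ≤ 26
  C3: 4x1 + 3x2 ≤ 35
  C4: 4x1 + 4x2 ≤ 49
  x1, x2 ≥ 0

min z = -11x1 - 8x2

s.t.
  3x1 + 3x2 + s1 = 30
  5x1 + 2x2 + s2 = 26
  4x1 + 3x2 + s3 = 35
  4x1 + 4x2 + s4 = 49
  x1, x2, s1, s2, s3, s4 ≥ 0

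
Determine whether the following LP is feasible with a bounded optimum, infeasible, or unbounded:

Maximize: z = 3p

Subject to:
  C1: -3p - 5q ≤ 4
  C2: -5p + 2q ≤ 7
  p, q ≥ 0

Unbounded (objective can increase without bound)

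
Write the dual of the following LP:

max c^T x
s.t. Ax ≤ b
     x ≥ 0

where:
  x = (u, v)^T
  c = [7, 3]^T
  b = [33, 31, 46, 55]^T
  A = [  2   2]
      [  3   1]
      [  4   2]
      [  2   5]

Primal max cᵀx s.t. Ax ≤ b, x ≥ 0  →  Dual min bᵀy s.t. Aᵀy ≥ c, y ≥ 0.

Minimize: z = 33y1 + 31y2 + 46y3 + 55y4

Subject to:
  2y1 + 3y2 + 4y3 + 2y4 ≥ 7
  2y1 + y2 + 2y3 + 5y4 ≥ 3
  y1, y2, y3, y4 ≥ 0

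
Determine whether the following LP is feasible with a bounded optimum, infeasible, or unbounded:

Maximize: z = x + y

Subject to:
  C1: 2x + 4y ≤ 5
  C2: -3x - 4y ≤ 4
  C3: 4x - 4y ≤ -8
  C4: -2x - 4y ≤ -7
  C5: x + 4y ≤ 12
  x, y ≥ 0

Infeasible (no feasible solution exists)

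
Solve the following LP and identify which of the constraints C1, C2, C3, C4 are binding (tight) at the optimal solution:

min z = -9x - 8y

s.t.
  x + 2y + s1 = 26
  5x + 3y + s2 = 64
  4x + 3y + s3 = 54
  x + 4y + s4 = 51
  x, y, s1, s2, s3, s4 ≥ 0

At x = 6, y = 10, compute slack b - a·x for each constraint:
  C1: 26 − 26 = 0  (binding)
  C2: 64 − 60 = 4  (slack)
  C3: 54 − 54 = 0  (binding)
  C4: 51 − 46 = 5  (slack)

Optimal: x = 6, y = 10
Binding: C1, C3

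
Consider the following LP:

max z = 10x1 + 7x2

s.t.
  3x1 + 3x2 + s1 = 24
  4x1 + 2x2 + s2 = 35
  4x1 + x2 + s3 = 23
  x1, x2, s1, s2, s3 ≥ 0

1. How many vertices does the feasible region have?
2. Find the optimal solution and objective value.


1. 4
2. x1 = 5, x2 = 3, z = 71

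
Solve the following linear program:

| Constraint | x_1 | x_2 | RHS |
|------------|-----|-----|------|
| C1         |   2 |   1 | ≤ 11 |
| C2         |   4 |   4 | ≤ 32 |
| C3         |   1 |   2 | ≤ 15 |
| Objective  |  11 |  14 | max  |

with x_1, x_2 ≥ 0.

Evaluate the objective at each vertex of the feasible region:
  z(0, 0) = 0
  z(5.5, 0) = 60.5
  z(3, 5) = 103
  z(1, 7) = 109  ←
  z(0, 7.5) = 105
The maximum is at x_1 = 1, x_2 = 7.

x_1 = 1, x_2 = 7, z = 109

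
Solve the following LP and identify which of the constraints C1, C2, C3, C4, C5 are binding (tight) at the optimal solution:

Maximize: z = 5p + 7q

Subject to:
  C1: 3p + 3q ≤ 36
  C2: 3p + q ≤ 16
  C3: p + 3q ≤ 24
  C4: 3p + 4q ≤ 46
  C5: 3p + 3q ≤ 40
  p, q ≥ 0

At p = 3, q = 7, compute slack b - a·x for each constraint:
  C1: 36 − 30 = 6  (slack)
  C2: 16 − 16 = 0  (binding)
  C3: 24 − 24 = 0  (binding)
  C4: 46 − 37 = 9  (slack)
  C5: 40 − 30 = 10  (slack)

Optimal: p = 3, q = 7
Binding: C2, C3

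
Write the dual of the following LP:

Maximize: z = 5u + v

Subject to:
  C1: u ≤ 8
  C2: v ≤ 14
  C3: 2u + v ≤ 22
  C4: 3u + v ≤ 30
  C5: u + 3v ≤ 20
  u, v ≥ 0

Primal max cᵀx s.t. Ax ≤ b, x ≥ 0  →  Dual min bᵀy s.t. Aᵀy ≥ c, y ≥ 0.

Minimize: z = 8y1 + 14y2 + 22y3 + 30y4 + 20y5

Subject to:
  y1 + 2y3 + 3y4 + y5 ≥ 5
  y2 + y3 + y4 + 3y5 ≥ 1
  y1, y2, y3, y4, y5 ≥ 0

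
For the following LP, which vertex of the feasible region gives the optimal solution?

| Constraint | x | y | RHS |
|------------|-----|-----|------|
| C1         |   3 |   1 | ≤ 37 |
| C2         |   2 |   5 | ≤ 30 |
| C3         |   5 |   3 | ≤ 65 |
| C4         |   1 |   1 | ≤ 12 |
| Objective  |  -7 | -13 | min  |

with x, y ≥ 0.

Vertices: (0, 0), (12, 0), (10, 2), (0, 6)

Evaluate the objective at each vertex of the feasible region:
  z(0, 0) = 0
  z(12, 0) = -84
  z(10, 2) = -96  ←
  z(0, 6) = -78
The minimum is at x = 10, y = 2.

(10, 2)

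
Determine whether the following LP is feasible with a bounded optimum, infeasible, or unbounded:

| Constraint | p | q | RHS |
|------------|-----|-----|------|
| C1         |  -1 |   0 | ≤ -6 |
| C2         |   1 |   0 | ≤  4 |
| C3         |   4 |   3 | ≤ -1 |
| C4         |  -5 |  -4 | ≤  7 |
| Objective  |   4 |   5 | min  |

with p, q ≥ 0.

Infeasible (no feasible solution exists)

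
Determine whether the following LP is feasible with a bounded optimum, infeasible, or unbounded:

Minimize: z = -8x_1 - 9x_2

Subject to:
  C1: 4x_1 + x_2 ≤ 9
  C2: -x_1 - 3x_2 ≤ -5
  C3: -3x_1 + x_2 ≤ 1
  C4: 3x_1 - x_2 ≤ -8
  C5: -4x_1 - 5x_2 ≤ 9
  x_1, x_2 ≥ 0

Infeasible (no feasible solution exists)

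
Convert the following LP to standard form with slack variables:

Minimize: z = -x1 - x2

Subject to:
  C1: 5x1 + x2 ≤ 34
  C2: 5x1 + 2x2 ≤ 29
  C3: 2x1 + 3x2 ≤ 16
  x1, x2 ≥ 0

min z = -x1 - x2

s.t.
  5x1 + x2 + s1 = 34
  5x1 + 2x2 + s2 = 29
  2x1 + 3x2 + s3 = 16
  x1, x2, s1, s2, s3 ≥ 0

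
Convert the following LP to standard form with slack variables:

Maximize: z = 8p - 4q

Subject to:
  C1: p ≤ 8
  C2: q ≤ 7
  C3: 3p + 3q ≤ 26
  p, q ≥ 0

max z = 8p - 4q

s.t.
  p + s1 = 8
  q + s2 = 7
  3p + 3q + s3 = 26
  p, q, s1, s2, s3 ≥ 0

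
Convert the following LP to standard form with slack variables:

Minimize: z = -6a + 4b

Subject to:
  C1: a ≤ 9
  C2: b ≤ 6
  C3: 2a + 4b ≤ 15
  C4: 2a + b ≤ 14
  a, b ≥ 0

min z = -6a + 4b

s.t.
  a + s1 = 9
  b + s2 = 6
  2a + 4b + s3 = 15
  2a + b + s4 = 14
  a, b, s1, s2, s3, s4 ≥ 0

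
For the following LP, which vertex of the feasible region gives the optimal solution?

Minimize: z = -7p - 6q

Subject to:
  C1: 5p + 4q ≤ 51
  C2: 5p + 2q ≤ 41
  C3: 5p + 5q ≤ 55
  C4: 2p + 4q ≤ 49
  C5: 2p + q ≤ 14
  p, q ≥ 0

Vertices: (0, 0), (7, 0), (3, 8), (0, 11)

Evaluate the objective at each vertex of the feasible region:
  z(0, 0) = 0
  z(7, 0) = -49
  z(3, 8) = -69  ←
  z(0, 11) = -66
The minimum is at p = 3, q = 8.

(3, 8)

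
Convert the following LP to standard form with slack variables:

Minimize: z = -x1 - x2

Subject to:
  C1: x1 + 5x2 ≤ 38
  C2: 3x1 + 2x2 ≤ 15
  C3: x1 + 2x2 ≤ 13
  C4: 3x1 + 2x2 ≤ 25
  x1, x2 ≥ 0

min z = -x1 - x2

s.t.
  x1 + 5x2 + s1 = 38
  3x1 + 2x2 + s2 = 15
  x1 + 2x2 + s3 = 13
  3x1 + 2x2 + s4 = 25
  x1, x2, s1, s2, s3, s4 ≥ 0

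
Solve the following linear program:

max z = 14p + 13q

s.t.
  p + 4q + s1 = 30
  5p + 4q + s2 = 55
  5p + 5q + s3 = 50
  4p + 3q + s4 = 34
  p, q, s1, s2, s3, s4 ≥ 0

Evaluate the objective at each vertex of the feasible region:
  z(0, 0) = 0
  z(8.5, 0) = 119
  z(4, 6) = 134  ←
  z(3.333, 6.667) = 133.3
  z(0, 7.5) = 97.5
The maximum is at p = 4, q = 6.

p = 4, q = 6, z = 134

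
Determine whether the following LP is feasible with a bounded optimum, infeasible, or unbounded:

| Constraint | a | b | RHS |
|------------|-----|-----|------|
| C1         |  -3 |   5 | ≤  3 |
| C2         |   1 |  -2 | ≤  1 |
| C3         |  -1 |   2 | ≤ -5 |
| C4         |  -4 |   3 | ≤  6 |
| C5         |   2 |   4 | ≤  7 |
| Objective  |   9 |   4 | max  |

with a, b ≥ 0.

Infeasible (no feasible solution exists)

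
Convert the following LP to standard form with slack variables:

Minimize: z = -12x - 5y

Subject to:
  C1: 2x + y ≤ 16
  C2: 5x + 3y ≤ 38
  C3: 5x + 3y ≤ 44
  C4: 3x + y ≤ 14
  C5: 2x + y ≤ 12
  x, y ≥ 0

min z = -12x - 5y

s.t.
  2x + y + s1 = 16
  5x + 3y + s2 = 38
  5x + 3y + s3 = 44
  3x + y + s4 = 14
  2x + y + s5 = 12
  x, y, s1, s2, s3, s4, s5 ≥ 0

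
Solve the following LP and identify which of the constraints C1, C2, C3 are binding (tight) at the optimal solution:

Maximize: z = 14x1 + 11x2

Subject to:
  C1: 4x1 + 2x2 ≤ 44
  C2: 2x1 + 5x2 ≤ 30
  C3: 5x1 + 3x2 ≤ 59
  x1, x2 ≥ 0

At x1 = 10, x2 = 2, compute slack b - a·x for each constraint:
  C1: 44 − 44 = 0  (binding)
  C2: 30 − 30 = 0  (binding)
  C3: 59 − 56 = 3  (slack)

Optimal: x1 = 10, x2 = 2
Binding: C1, C2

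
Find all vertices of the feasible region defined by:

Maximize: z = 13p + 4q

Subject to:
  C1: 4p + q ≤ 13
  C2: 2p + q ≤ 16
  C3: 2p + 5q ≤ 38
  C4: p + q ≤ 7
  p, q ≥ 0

(0, 0), (3.25, 0), (2, 5), (0, 7)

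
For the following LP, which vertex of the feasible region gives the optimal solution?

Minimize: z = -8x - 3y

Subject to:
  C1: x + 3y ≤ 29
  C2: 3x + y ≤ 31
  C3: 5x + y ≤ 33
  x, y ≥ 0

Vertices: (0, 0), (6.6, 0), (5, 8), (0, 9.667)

Evaluate the objective at each vertex of the feasible region:
  z(0, 0) = 0
  z(6.6, 0) = -52.8
  z(5, 8) = -64  ←
  z(0, 9.667) = -29
The minimum is at x = 5, y = 8.

(5, 8)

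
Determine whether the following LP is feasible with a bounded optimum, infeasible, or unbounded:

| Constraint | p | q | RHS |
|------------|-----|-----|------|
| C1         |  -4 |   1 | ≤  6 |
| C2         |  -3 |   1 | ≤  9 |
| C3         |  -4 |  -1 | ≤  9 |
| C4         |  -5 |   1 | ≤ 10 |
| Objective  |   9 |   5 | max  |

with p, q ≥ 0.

Unbounded (objective can increase without bound)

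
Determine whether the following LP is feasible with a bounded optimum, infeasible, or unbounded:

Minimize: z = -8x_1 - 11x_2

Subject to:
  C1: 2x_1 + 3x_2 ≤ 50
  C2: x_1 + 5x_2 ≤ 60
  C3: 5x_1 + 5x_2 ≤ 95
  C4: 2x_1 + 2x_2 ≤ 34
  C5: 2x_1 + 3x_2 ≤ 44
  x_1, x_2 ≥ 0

Feasible with a bounded optimal solution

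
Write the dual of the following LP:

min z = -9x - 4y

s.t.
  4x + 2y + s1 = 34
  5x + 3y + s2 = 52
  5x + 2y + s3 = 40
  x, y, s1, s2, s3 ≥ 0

Primal min cᵀx s.t. Ax ≤ b, x ≥ 0  →  Dual max −bᵀy s.t. Aᵀy ≥ −c, y ≥ 0.

Maximize: z = -34y1 - 52y2 - 40y3

Subject to:
  4y1 + 5y2 + 5y3 ≥ 9
  2y1 + 3y2 + 2y3 ≥ 4
  y1, y2, y3 ≥ 0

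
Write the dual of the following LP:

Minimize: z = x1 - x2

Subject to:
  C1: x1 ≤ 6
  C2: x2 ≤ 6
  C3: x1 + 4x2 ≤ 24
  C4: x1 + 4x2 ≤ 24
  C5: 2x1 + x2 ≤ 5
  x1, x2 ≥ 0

Primal min cᵀx s.t. Ax ≤ b, x ≥ 0  →  Dual max −bᵀy s.t. Aᵀy ≥ −c, y ≥ 0.

Maximize: z = -6y1 - 6y2 - 24y3 - 24y4 - 5y5

Subject to:
  y1 + y3 + y4 + 2y5 ≥ -1
  y2 + 4y3 + 4y4 + y5 ≥ 1
  y1, y2, y3, y4, y5 ≥ 0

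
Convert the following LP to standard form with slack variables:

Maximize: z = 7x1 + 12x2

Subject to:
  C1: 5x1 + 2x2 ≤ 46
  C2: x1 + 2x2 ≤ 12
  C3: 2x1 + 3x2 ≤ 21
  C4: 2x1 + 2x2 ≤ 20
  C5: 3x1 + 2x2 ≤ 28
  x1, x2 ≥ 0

max z = 7x1 + 12x2

s.t.
  5x1 + 2x2 + s1 = 46
  x1 + 2x2 + s2 = 12
  2x1 + 3x2 + s3 = 21
  2x1 + 2x2 + s4 = 20
  3x1 + 2x2 + s5 = 28
  x1, x2, s1, s2, s3, s4, s5 ≥ 0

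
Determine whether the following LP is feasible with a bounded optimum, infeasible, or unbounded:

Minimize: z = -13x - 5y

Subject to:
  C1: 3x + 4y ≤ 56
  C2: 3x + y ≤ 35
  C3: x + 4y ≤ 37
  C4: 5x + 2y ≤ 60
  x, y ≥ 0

Feasible with a bounded optimal solution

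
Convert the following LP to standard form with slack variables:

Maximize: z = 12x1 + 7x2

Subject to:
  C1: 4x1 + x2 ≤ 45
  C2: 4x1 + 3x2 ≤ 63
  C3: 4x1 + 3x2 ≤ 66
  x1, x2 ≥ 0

max z = 12x1 + 7x2

s.t.
  4x1 + x2 + s1 = 45
  4x1 + 3x2 + s2 = 63
  4x1 + 3x2 + s3 = 66
  x1, x2, s1, s2, s3 ≥ 0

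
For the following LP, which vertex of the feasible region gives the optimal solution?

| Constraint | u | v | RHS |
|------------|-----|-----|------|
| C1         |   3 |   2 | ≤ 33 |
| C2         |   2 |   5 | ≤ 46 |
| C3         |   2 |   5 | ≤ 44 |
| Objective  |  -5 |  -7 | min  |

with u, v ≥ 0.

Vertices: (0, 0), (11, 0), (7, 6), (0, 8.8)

Evaluate the objective at each vertex of the feasible region:
  z(0, 0) = 0
  z(11, 0) = -55
  z(7, 6) = -77  ←
  z(0, 8.8) = -61.6
The minimum is at u = 7, v = 6.

(7, 6)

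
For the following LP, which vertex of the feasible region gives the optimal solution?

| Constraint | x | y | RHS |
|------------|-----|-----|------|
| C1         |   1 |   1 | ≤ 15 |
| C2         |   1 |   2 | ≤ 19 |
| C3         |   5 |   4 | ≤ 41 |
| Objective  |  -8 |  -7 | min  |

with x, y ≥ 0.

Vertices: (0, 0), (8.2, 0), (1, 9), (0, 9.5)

Evaluate the objective at each vertex of the feasible region:
  z(0, 0) = 0
  z(8.2, 0) = -65.6
  z(1, 9) = -71  ←
  z(0, 9.5) = -66.5
The minimum is at x = 1, y = 9.

(1, 9)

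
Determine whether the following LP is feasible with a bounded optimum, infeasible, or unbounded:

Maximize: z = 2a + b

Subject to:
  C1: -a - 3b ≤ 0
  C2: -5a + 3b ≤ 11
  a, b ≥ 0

Unbounded (objective can increase without bound)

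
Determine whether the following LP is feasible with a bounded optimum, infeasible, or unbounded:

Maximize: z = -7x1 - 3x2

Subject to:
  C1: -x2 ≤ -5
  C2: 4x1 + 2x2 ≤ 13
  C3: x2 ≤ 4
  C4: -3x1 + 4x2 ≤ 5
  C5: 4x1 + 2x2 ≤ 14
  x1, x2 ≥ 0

Infeasible (no feasible solution exists)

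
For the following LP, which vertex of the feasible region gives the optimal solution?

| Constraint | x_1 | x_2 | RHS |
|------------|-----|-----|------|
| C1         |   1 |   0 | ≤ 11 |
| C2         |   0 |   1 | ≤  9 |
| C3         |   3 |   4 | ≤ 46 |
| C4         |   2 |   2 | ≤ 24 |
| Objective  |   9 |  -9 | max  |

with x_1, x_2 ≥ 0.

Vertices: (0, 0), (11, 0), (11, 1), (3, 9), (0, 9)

Evaluate the objective at each vertex of the feasible region:
  z(0, 0) = 0
  z(11, 0) = 99  ←
  z(11, 1) = 90
  z(3, 9) = -54
  z(0, 9) = -81
The maximum is at x_1 = 11, x_2 = 0.

(11, 0)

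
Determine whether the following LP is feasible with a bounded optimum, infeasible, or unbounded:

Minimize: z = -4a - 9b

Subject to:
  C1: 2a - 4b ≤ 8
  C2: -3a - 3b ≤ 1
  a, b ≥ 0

Unbounded (objective can decrease without bound)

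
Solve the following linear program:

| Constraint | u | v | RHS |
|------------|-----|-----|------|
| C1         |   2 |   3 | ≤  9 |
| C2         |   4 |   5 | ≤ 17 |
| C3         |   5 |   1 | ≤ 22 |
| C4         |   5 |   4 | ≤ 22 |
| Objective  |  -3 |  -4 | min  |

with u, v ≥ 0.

Evaluate the objective at each vertex of the feasible region:
  z(0, 0) = 0
  z(4.25, 0) = -12.75
  z(3, 1) = -13  ←
  z(0, 3) = -12
The minimum is at u = 3, v = 1.

u = 3, v = 1, z = -13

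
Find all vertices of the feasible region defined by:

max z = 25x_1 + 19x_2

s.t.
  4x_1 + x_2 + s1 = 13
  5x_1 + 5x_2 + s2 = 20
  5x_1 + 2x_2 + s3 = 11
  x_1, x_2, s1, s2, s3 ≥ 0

(0, 0), (2.2, 0), (1, 3), (0, 4)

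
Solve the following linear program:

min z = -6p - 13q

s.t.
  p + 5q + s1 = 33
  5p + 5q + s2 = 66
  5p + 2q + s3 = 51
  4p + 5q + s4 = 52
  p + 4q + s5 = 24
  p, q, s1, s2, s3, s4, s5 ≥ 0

Evaluate the objective at each vertex of the feasible region:
  z(0, 0) = 0
  z(10.2, 0) = -61.2
  z(8.882, 3.294) = -96.12
  z(8, 4) = -100  ←
  z(0, 6) = -78
The minimum is at p = 8, q = 4.

p = 8, q = 4, z = -100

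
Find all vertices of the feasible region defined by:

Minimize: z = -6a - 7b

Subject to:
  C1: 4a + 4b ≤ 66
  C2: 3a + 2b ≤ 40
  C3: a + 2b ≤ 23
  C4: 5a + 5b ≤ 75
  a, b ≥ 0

(0, 0), (13.33, 0), (10, 5), (7, 8), (0, 11.5)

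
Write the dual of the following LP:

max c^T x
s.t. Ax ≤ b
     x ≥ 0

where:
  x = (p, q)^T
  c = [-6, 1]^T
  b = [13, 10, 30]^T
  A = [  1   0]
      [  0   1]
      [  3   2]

Primal max cᵀx s.t. Ax ≤ b, x ≥ 0  →  Dual min bᵀy s.t. Aᵀy ≥ c, y ≥ 0.

Minimize: z = 13y1 + 10y2 + 30y3

Subject to:
  y1 + 3y3 ≥ -6
  y2 + 2y3 ≥ 1
  y1, y2, y3 ≥ 0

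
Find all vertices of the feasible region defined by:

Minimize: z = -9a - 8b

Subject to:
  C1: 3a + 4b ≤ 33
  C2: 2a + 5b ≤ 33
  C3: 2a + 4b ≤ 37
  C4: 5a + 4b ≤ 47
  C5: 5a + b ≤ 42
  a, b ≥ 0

(0, 0), (8.4, 0), (8.067, 1.667), (7, 3), (4.714, 4.714), (0, 6.6)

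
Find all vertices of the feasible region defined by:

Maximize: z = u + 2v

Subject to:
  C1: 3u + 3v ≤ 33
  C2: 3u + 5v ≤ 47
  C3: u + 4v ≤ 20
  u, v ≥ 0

(0, 0), (11, 0), (8, 3), (0, 5)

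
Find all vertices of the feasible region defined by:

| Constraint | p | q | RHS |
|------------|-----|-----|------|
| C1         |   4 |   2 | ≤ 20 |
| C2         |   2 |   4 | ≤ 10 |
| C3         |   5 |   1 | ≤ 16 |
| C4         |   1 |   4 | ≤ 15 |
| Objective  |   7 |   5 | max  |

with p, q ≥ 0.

(0, 0), (3.2, 0), (3, 1), (0, 2.5)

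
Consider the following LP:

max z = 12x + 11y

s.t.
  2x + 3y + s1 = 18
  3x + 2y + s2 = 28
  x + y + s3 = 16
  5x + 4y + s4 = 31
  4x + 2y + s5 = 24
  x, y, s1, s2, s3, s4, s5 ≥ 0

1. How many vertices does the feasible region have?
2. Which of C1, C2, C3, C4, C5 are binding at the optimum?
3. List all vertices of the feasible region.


1. 5
2. C1, C4
3. (0, 0), (6, 0), (5.667, 0.6667), (3, 4), (0, 6)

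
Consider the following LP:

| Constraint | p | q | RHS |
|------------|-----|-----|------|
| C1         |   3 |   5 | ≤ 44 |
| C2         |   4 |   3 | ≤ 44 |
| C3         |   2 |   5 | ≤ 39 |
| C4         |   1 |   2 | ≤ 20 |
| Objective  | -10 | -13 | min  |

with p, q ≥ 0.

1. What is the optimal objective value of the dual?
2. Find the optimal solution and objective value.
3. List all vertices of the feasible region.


1. -132
2. p = 8, q = 4, z = -132
3. (0, 0), (11, 0), (8, 4), (5, 5.8), (0, 7.8)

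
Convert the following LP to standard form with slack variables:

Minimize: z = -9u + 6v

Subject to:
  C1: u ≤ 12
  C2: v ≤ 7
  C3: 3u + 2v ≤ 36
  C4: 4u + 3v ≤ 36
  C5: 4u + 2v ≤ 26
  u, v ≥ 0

min z = -9u + 6v

s.t.
  u + s1 = 12
  v + s2 = 7
  3u + 2v + s3 = 36
  4u + 3v + s4 = 36
  4u + 2v + s5 = 26
  u, v, s1, s2, s3, s4, s5 ≥ 0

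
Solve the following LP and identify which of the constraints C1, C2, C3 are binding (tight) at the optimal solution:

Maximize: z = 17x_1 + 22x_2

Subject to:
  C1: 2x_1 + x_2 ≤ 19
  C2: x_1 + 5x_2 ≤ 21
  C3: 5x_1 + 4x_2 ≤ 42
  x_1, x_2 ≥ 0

At x_1 = 6, x_2 = 3, compute slack b - a·x for each constraint:
  C1: 19 − 15 = 4  (slack)
  C2: 21 − 21 = 0  (binding)
  C3: 42 − 42 = 0  (binding)

Optimal: x_1 = 6, x_2 = 3
Binding: C2, C3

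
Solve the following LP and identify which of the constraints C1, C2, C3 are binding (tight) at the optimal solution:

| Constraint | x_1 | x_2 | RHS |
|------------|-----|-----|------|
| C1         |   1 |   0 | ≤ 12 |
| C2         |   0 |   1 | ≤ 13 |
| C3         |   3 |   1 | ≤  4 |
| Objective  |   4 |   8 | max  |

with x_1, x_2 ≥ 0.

At x_1 = 0, x_2 = 4, compute slack b - a·x for each constraint:
  C1: 12 − 0 = 12  (slack)
  C2: 13 − 4 = 9  (slack)
  C3: 4 − 4 = 0  (binding)

Optimal: x_1 = 0, x_2 = 4
Binding: C3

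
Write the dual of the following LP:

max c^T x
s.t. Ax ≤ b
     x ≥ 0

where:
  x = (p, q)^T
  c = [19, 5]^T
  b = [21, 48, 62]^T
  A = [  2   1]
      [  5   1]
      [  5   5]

Primal max cᵀx s.t. Ax ≤ b, x ≥ 0  →  Dual min bᵀy s.t. Aᵀy ≥ c, y ≥ 0.

Minimize: z = 21y1 + 48y2 + 62y3

Subject to:
  2y1 + 5y2 + 5y3 ≥ 19
  y1 + y2 + 5y3 ≥ 5
  y1, y2, y3 ≥ 0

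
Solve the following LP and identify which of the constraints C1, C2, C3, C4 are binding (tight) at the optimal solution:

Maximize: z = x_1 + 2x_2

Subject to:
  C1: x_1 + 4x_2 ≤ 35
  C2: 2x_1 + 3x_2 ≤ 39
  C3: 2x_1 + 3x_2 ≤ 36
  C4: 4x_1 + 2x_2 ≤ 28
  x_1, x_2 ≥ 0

At x_1 = 3, x_2 = 8, compute slack b - a·x for each constraint:
  C1: 35 − 35 = 0  (binding)
  C2: 39 − 30 = 9  (slack)
  C3: 36 − 30 = 6  (slack)
  C4: 28 − 28 = 0  (binding)

Optimal: x_1 = 3, x_2 = 8
Binding: C1, C4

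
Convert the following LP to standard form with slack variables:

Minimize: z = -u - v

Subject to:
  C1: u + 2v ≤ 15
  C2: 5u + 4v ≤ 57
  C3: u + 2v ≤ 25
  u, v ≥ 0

min z = -u - v

s.t.
  u + 2v + s1 = 15
  5u + 4v + s2 = 57
  u + 2v + s3 = 25
  u, v, s1, s2, s3 ≥ 0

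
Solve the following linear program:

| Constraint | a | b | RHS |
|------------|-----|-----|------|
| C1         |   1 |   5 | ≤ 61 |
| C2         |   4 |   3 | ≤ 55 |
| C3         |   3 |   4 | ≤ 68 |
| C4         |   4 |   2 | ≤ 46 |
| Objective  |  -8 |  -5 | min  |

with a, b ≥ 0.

Evaluate the objective at each vertex of the feasible region:
  z(0, 0) = 0
  z(11.5, 0) = -92
  z(7, 9) = -101  ←
  z(5.412, 11.12) = -98.88
  z(0, 12.2) = -61
The minimum is at a = 7, b = 9.

a = 7, b = 9, z = -101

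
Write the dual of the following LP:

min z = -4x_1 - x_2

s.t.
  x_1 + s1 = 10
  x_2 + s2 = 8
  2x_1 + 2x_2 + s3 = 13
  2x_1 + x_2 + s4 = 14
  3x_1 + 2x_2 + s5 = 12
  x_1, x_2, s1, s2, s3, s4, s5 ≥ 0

Primal min cᵀx s.t. Ax ≤ b, x ≥ 0  →  Dual max −bᵀy s.t. Aᵀy ≥ −c, y ≥ 0.

Maximize: z = -10y1 - 8y2 - 13y3 - 14y4 - 12y5

Subject to:
  y1 + 2y3 + 2y4 + 3y5 ≥ 4
  y2 + 2y3 + y4 + 2y5 ≥ 1
  y1, y2, y3, y4, y5 ≥ 0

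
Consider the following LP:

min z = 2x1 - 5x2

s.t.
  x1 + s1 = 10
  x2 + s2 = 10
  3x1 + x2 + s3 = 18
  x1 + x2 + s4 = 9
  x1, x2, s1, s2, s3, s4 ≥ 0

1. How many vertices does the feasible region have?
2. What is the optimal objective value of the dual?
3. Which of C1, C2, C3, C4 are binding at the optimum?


1. 4
2. -45
3. C4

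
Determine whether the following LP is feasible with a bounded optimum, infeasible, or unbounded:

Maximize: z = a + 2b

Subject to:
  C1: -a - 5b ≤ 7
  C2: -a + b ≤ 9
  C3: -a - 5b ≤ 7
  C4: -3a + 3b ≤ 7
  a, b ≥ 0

Unbounded (objective can increase without bound)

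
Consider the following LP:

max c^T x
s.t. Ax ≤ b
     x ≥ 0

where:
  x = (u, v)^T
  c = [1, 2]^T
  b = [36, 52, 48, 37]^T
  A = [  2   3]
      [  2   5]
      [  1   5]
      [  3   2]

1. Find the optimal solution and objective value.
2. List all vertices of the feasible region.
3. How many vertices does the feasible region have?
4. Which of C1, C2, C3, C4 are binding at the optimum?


1. u = 6, v = 8, z = 22
2. (0, 0), (12.33, 0), (7.8, 6.8), (6, 8), (4, 8.8), (0, 9.6)
3. 6
4. C1, C2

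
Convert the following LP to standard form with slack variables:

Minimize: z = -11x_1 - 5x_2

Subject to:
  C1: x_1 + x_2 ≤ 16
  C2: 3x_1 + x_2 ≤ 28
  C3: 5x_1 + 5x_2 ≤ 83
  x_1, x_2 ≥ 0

min z = -11x_1 - 5x_2

s.t.
  x_1 + x_2 + s1 = 16
  3x_1 + x_2 + s2 = 28
  5x_1 + 5x_2 + s3 = 83
  x_1, x_2, s1, s2, s3 ≥ 0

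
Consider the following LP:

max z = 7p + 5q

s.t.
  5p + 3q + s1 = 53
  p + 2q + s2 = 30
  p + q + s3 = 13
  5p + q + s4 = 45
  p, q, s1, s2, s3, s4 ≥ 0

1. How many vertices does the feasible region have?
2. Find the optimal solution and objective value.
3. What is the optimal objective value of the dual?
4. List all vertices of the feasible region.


1. 5
2. p = 7, q = 6, z = 79
3. 79
4. (0, 0), (9, 0), (8.2, 4), (7, 6), (0, 13)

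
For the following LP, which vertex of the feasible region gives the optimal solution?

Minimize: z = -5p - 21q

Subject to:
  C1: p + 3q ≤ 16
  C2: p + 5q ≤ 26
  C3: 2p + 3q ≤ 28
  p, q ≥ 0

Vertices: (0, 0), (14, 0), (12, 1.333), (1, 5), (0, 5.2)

Evaluate the objective at each vertex of the feasible region:
  z(0, 0) = 0
  z(14, 0) = -70
  z(12, 1.333) = -88
  z(1, 5) = -110  ←
  z(0, 5.2) = -109.2
The minimum is at p = 1, q = 5.

(1, 5)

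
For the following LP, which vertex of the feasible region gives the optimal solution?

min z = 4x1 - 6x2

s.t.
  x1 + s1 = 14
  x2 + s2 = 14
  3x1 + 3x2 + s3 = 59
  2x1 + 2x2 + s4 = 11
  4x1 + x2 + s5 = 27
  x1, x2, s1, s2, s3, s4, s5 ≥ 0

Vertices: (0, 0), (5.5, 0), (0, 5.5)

Evaluate the objective at each vertex of the feasible region:
  z(0, 0) = 0
  z(5.5, 0) = 22
  z(0, 5.5) = -33  ←
The minimum is at x1 = 0, x2 = 5.5.

(0, 5.5)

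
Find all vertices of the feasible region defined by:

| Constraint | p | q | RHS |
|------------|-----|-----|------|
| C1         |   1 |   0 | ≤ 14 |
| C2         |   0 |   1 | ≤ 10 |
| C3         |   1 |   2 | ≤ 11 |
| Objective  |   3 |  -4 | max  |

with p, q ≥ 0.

(0, 0), (11, 0), (0, 5.5)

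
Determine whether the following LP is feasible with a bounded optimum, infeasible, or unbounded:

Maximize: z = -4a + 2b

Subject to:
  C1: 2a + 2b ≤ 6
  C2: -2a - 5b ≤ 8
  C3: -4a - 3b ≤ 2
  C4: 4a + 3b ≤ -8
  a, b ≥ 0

Infeasible (no feasible solution exists)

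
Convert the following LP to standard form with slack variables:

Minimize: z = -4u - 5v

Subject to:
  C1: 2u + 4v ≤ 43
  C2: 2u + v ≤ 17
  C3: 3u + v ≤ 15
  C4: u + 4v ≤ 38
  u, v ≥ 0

min z = -4u - 5v

s.t.
  2u + 4v + s1 = 43
  2u + v + s2 = 17
  3u + v + s3 = 15
  u + 4v + s4 = 38
  u, v, s1, s2, s3, s4 ≥ 0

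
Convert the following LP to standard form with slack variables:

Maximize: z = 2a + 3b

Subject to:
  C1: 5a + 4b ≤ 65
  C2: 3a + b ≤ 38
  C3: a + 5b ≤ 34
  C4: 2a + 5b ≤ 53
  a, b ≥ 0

max z = 2a + 3b

s.t.
  5a + 4b + s1 = 65
  3a + b + s2 = 38
  a + 5b + s3 = 34
  2a + 5b + s4 = 53
  a, b, s1, s2, s3, s4 ≥ 0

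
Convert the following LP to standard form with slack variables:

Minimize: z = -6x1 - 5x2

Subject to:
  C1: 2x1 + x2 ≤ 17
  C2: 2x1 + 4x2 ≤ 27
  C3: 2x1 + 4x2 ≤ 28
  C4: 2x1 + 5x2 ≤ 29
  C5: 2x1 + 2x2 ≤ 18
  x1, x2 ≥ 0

min z = -6x1 - 5x2

s.t.
  2x1 + x2 + s1 = 17
  2x1 + 4x2 + s2 = 27
  2x1 + 4x2 + s3 = 28
  2x1 + 5x2 + s4 = 29
  2x1 + 2x2 + s5 = 18
  x1, x2, s1, s2, s3, s4, s5 ≥ 0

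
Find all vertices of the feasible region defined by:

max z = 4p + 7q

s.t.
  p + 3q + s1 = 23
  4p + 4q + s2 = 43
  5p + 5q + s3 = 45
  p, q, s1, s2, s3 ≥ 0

(0, 0), (9, 0), (2, 7), (0, 7.667)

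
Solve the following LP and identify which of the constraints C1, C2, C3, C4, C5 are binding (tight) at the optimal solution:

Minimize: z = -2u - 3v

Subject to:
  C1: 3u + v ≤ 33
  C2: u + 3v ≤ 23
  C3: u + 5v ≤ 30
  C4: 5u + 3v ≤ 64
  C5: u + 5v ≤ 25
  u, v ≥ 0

At u = 10, v = 3, compute slack b - a·x for each constraint:
  C1: 33 − 33 = 0  (binding)
  C2: 23 − 19 = 4  (slack)
  C3: 30 − 25 = 5  (slack)
  C4: 64 − 59 = 5  (slack)
  C5: 25 − 25 = 0  (binding)

Optimal: u = 10, v = 3
Binding: C1, C5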